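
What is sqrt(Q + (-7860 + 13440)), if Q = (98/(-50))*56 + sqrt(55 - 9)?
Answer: sqrt(136756 + 25*sqrt(46))/5 ≈ 74.007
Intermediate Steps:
Q = -2744/25 + sqrt(46) (Q = (98*(-1/50))*56 + sqrt(46) = -49/25*56 + sqrt(46) = -2744/25 + sqrt(46) ≈ -102.98)
sqrt(Q + (-7860 + 13440)) = sqrt((-2744/25 + sqrt(46)) + (-7860 + 13440)) = sqrt((-2744/25 + sqrt(46)) + 5580) = sqrt(136756/25 + sqrt(46))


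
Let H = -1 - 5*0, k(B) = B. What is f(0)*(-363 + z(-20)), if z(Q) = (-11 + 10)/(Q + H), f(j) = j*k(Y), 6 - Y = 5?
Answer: 0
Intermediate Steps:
Y = 1 (Y = 6 - 1*5 = 6 - 5 = 1)
f(j) = j (f(j) = j*1 = j)
H = -1 (H = -1 + 0 = -1)
z(Q) = -1/(-1 + Q) (z(Q) = (-11 + 10)/(Q - 1) = -1/(-1 + Q))
f(0)*(-363 + z(-20)) = 0*(-363 - 1/(-1 - 20)) = 0*(-363 - 1/(-21)) = 0*(-363 - 1*(-1/21)) = 0*(-363 + 1/21) = 0*(-7622/21) = 0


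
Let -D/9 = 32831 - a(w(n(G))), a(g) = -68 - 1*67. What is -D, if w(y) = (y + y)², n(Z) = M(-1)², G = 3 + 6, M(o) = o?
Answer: 296694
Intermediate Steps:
G = 9
n(Z) = 1 (n(Z) = (-1)² = 1)
w(y) = 4*y² (w(y) = (2*y)² = 4*y²)
a(g) = -135 (a(g) = -68 - 67 = -135)
D = -296694 (D = -9*(32831 - 1*(-135)) = -9*(32831 + 135) = -9*32966 = -296694)
-D = -1*(-296694) = 296694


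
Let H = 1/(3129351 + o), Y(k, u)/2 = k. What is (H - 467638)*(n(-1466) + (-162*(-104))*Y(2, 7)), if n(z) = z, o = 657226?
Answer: -116738286178410750/3786577 ≈ -3.0830e+10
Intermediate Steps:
Y(k, u) = 2*k
H = 1/3786577 (H = 1/(3129351 + 657226) = 1/3786577 ≈ 2.6409e-7)
(H - 467638)*(n(-1466) + (-162*(-104))*Y(2, 7)) = (1/3786577 - 467638)*(-1466 + (-162*(-104))*(2*2)) = -1770747295125*(-1466 + 16848*4)/3786577 = -1770747295125*(-1466 + 67392)/3786577 = -1770747295125/3786577*65926 = -116738286178410750/3786577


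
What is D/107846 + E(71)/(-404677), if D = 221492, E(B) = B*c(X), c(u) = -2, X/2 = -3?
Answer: 44824016108/21821397871 ≈ 2.0541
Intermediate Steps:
X = -6 (X = 2*(-3) = -6)
E(B) = -2*B (E(B) = B*(-2) = -2*B)
D/107846 + E(71)/(-404677) = 221492/107846 - 2*71/(-404677) = 221492*(1/107846) - 142*(-1/404677) = 110746/53923 + 142/404677 = 44824016108/21821397871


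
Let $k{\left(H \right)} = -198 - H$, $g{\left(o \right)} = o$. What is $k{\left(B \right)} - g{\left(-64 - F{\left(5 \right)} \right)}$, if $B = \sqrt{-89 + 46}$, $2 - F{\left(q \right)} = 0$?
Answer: $-132 - i \sqrt{43} \approx -132.0 - 6.5574 i$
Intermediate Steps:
$F{\left(q \right)} = 2$ ($F{\left(q \right)} = 2 - 0 = 2 + 0 = 2$)
$B = i \sqrt{43}$ ($B = \sqrt{-43} = i \sqrt{43} \approx 6.5574 i$)
$k{\left(B \right)} - g{\left(-64 - F{\left(5 \right)} \right)} = \left(-198 - i \sqrt{43}\right) - \left(-64 - 2\right) = \left(-198 - i \sqrt{43}\right) - -66 = \left(-198 - i \sqrt{43}\right) + 66 = -132 - i \sqrt{43}$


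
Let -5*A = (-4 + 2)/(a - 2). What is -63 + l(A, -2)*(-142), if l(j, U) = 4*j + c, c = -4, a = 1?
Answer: 3661/5 ≈ 732.20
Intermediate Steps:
A = -2/5 (A = -(-4 + 2)/(5*(1 - 2)) = -(-2)/(5*(-1)) = -(-2)*(-1)/5 = -1/5*2 = -2/5 ≈ -0.40000)
l(j, U) = -4 + 4*j (l(j, U) = 4*j - 4 = -4 + 4*j)
-63 + l(A, -2)*(-142) = -63 + (-4 + 4*(-2/5))*(-142) = -63 + (-4 - 8/5)*(-142) = -63 - 28/5*(-142) = -63 + 3976/5 = 3661/5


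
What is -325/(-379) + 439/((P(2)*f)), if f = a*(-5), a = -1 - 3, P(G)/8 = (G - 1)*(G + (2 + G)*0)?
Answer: 270381/121280 ≈ 2.2294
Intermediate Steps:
P(G) = 8*G*(-1 + G) (P(G) = 8*((G - 1)*(G + (2 + G)*0)) = 8*((-1 + G)*(G + 0)) = 8*((-1 + G)*G) = 8*(G*(-1 + G)) = 8*G*(-1 + G))
a = -4
f = 20 (f = -4*(-5) = 20)
-325/(-379) + 439/((P(2)*f)) = -325/(-379) + 439/(((8*2*(-1 + 2))*20)) = -325*(-1/379) + 439/(((8*2*1)*20)) = 325/379 + 439/((16*20)) = 325/379 + 439/320 = 270381/121280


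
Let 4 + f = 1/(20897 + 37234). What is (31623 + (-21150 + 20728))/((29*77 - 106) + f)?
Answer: 1813745331/123412114 ≈ 14.697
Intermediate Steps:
f = -232523/58131 (f = -4 + 1/(20897 + 37234) = -4 + 1/58131 = -232523/58131 ≈ -4.0000)
(31623 + (-21150 + 20728))/((29*77 - 106) + f) = (31623 + (-21150 + 20728))/((29*77 - 106) - 232523/58131) = (31623 - 422)/((2233 - 106) - 232523/58131) = 31201/(2127 - 232523/58131) = 31201/(123412114/58131) = 31201*(58131/123412114) = 1813745331/123412114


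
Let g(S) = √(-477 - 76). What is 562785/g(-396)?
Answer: -562785*I*√553/553 ≈ -23932.0*I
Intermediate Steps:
g(S) = I*√553 (g(S) = √(-553) = I*√553)
562785/g(-396) = 562785/((I*√553)) = 562785*(-I*√553/553) = -562785*I*√553/553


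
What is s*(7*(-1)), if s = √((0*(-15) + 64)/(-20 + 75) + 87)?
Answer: -7*√266695/55 ≈ -65.727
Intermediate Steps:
s = √266695/55 (s = √((0 + 64)/55 + 87) = √(64*(1/55) + 87) = √(64/55 + 87) = √(4849/55) = √266695/55 ≈ 9.3896)
s*(7*(-1)) = (√266695/55)*(7*(-1)) = (√266695/55)*(-7) = -7*√266695/55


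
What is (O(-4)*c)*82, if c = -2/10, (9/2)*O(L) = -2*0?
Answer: 0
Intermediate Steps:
O(L) = 0 (O(L) = 2*(-2*0)/9 = (2/9)*0 = 0)
c = -⅕ (c = -2*⅒ = -⅕ ≈ -0.20000)
(O(-4)*c)*82 = (0*(-⅕))*82 = 0*82 = 0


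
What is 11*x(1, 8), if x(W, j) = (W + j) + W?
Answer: 110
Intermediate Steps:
x(W, j) = j + 2*W
11*x(1, 8) = 11*(8 + 2*1) = 11*(8 + 2) = 11*10 = 110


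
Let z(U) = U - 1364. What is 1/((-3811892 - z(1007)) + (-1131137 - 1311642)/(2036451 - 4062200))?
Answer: -2025749/7721210771936 ≈ -2.6236e-7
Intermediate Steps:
z(U) = -1364 + U
1/((-3811892 - z(1007)) + (-1131137 - 1311642)/(2036451 - 4062200)) = 1/((-3811892 - (-1364 + 1007)) + (-1131137 - 1311642)/(2036451 - 4062200)) = 1/((-3811892 - 1*(-357)) - 2442779/(-2025749)) = 1/((-3811892 + 357) - 2442779*(-1/2025749)) = 1/(-3811535 + 2442779/2025749) = 1/(-7721210771936/2025749) = -2025749/7721210771936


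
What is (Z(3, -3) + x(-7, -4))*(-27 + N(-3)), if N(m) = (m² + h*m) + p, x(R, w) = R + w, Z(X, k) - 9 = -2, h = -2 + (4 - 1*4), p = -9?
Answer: 84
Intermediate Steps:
h = -2 (h = -2 + (4 - 4) = -2 + 0 = -2)
Z(X, k) = 7 (Z(X, k) = 9 - 2 = 7)
N(m) = -9 + m² - 2*m (N(m) = (m² - 2*m) - 9 = -9 + m² - 2*m)
(Z(3, -3) + x(-7, -4))*(-27 + N(-3)) = (7 + (-7 - 4))*(-27 + (-9 + (-3)² - 2*(-3))) = (7 - 11)*(-27 + (-9 + 9 + 6)) = -4*(-27 + 6) = -4*(-21) = 84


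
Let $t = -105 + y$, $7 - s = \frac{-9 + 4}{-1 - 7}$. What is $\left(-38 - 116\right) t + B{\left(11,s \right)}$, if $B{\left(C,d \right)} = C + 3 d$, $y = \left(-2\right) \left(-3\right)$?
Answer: $\frac{122209}{8} \approx 15276.0$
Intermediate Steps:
$y = 6$
$s = \frac{51}{8}$ ($s = 7 - \frac{-9 + 4}{-1 - 7} = 7 - - \frac{5}{-8} = 7 - \left(-5\right) \left(- \frac{1}{8}\right) = 7 - \frac{5}{8} = \frac{51}{8} \approx 6.375$)
$t = -99$ ($t = -105 + 6 = -99$)
$\left(-38 - 116\right) t + B{\left(11,s \right)} = \left(-38 - 116\right) \left(-99\right) + \left(11 + 3 \cdot \frac{51}{8}\right) = \left(-38 - 116\right) \left(-99\right) + \left(11 + \frac{153}{8}\right) = \left(-154\right) \left(-99\right) + \frac{241}{8} = 15246 + \frac{241}{8} = \frac{122209}{8}$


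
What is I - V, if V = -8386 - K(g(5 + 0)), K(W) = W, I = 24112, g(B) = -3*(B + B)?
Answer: 32468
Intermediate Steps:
g(B) = -6*B
V = -8356 (V = -8386 - (-6)*(5 + 0) = -8386 - (-6)*5 = -8386 - 1*(-30) = -8386 + 30 = -8356)
I - V = 24112 - 1*(-8356) = 24112 + 8356 = 32468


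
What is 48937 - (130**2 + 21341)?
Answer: 10696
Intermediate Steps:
48937 - (130**2 + 21341) = 48937 - (16900 + 21341) = 48937 - 1*38241 = 48937 - 38241 = 10696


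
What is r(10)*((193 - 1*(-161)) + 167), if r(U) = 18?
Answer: 9378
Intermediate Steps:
r(10)*((193 - 1*(-161)) + 167) = 18*((193 - 1*(-161)) + 167) = 18*((193 + 161) + 167) = 18*(354 + 167) = 18*521 = 9378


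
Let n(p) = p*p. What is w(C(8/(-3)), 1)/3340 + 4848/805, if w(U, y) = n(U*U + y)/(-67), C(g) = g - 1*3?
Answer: 4390211671/729578745 ≈ 6.0175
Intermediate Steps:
C(g) = -3 + g (C(g) = g - 3 = -3 + g)
n(p) = p²
w(U, y) = -(y + U²)²/67 (w(U, y) = (U*U + y)²/(-67) = (U² + y)²*(-1/67) = (y + U²)²*(-1/67) = -(y + U²)²/67)
w(C(8/(-3)), 1)/3340 + 4848/805 = -(1 + (-3 + 8/(-3))²)²/67/3340 + 4848/805 = -(1 + (-3 + 8*(-⅓))²)²/67*(1/3340) + 4848*(1/805) = -(1 + (-3 - 8/3)²)²/67*(1/3340) + 4848/805 = -(1 + (-17/3)²)²/67*(1/3340) + 4848/805 = -(1 + 289/9)²/67*(1/3340) + 4848/805 = -(298/9)²/67*(1/3340) + 4848/805 = -1/67*88804/81*(1/3340) + 4848/805 = -88804/5427*1/3340 + 4848/805 = -22201/4531545 + 4848/805 = 4390211671/729578745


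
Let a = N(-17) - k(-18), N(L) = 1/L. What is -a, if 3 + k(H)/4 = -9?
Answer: -815/17 ≈ -47.941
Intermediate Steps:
k(H) = -48 (k(H) = -12 + 4*(-9) = -12 - 36 = -48)
a = 815/17 (a = 1/(-17) - 1*(-48) = -1/17 + 48 = 815/17 ≈ 47.941)
-a = -1*815/17 = -815/17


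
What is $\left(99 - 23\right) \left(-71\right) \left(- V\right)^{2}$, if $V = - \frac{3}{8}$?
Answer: $- \frac{12141}{16} \approx -758.81$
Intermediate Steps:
$V = - \frac{3}{8}$ ($V = \left(-3\right) \frac{1}{8} = - \frac{3}{8} \approx -0.375$)
$\left(99 - 23\right) \left(-71\right) \left(- V\right)^{2} = \left(99 - 23\right) \left(-71\right) \left(\left(-1\right) \left(- \frac{3}{8}\right)\right)^{2} = 76 \left(-71\right) \left(\frac{3}{8}\right)^{2} = \left(-5396\right) \frac{9}{64} = - \frac{12141}{16}$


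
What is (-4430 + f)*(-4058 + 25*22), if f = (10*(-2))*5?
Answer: 15891240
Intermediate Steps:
f = -100 (f = -20*5 = -100)
(-4430 + f)*(-4058 + 25*22) = (-4430 - 100)*(-4058 + 25*22) = -4530*(-4058 + 550) = -4530*(-3508) = 15891240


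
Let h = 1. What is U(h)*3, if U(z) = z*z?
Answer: 3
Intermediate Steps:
U(z) = z**2
U(h)*3 = 1**2*3 = 1*3 = 3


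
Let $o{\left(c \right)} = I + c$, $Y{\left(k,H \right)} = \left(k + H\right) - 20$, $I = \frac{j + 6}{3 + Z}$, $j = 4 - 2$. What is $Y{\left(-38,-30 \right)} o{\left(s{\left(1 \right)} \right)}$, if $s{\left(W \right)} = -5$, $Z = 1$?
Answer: $264$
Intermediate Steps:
$j = 2$
$I = 2$ ($I = \frac{2 + 6}{3 + 1} = \frac{8}{4} = 8 \cdot \frac{1}{4} = 2$)
$Y{\left(k,H \right)} = -20 + H + k$ ($Y{\left(k,H \right)} = \left(H + k\right) - 20 = -20 + H + k$)
$o{\left(c \right)} = 2 + c$
$Y{\left(-38,-30 \right)} o{\left(s{\left(1 \right)} \right)} = \left(-20 - 30 - 38\right) \left(2 - 5\right) = \left(-88\right) \left(-3\right) = 264$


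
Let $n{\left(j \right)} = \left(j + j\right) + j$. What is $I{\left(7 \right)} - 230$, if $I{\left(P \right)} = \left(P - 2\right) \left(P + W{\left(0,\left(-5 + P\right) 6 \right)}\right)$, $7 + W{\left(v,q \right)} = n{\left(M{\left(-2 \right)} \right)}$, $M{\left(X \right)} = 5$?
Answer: $-155$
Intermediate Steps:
$n{\left(j \right)} = 3 j$ ($n{\left(j \right)} = 2 j + j = 3 j$)
$W{\left(v,q \right)} = 8$ ($W{\left(v,q \right)} = -7 + 3 \cdot 5 = -7 + 15 = 8$)
$I{\left(P \right)} = \left(-2 + P\right) \left(8 + P\right)$ ($I{\left(P \right)} = \left(P - 2\right) \left(P + 8\right) = \left(-2 + P\right) \left(8 + P\right)$)
$I{\left(7 \right)} - 230 = \left(-16 + 7^{2} + 6 \cdot 7\right) - 230 = \left(-16 + 49 + 42\right) - 230 = 75 - 230 = -155$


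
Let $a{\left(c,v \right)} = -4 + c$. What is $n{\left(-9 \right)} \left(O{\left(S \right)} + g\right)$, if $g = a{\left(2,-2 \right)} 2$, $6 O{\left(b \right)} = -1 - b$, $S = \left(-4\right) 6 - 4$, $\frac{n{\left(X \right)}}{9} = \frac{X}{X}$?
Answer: $\frac{9}{2} \approx 4.5$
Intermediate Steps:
$n{\left(X \right)} = 9$ ($n{\left(X \right)} = 9 \frac{X}{X} = 9 \cdot 1 = 9$)
$S = -28$ ($S = -24 - 4 = -28$)
$O{\left(b \right)} = - \frac{1}{6} - \frac{b}{6}$ ($O{\left(b \right)} = \frac{-1 - b}{6} = - \frac{1}{6} - \frac{b}{6}$)
$g = -4$ ($g = \left(-4 + 2\right) 2 = \left(-2\right) 2 = -4$)
$n{\left(-9 \right)} \left(O{\left(S \right)} + g\right) = 9 \left(\left(- \frac{1}{6} - - \frac{14}{3}\right) - 4\right) = 9 \left(\left(- \frac{1}{6} + \frac{14}{3}\right) - 4\right) = 9 \left(\frac{9}{2} - 4\right) = 9 \cdot \frac{1}{2} = \frac{9}{2}$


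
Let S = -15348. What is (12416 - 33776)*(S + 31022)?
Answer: -334796640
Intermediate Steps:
(12416 - 33776)*(S + 31022) = (12416 - 33776)*(-15348 + 31022) = -21360*15674 = -334796640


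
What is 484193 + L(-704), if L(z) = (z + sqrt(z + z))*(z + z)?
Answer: 1475425 - 11264*I*sqrt(22) ≈ 1.4754e+6 - 52833.0*I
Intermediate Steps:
L(z) = 2*z*(z + sqrt(2)*sqrt(z)) (L(z) = (z + sqrt(2*z))*(2*z) = (z + sqrt(2)*sqrt(z))*(2*z) = 2*z*(z + sqrt(2)*sqrt(z)))
484193 + L(-704) = 484193 + (2*(-704)**2 + 2*sqrt(2)*(-704)**(3/2)) = 484193 + (2*495616 + 2*sqrt(2)*(-5632*I*sqrt(11))) = 484193 + (991232 - 11264*I*sqrt(22)) = 1475425 - 11264*I*sqrt(22)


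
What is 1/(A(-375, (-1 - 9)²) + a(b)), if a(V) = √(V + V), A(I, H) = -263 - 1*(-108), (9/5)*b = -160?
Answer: -279/43565 - 24*I/43565 ≈ -0.0064042 - 0.0005509*I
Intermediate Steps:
b = -800/9 (b = (5/9)*(-160) = -800/9 ≈ -88.889)
A(I, H) = -155 (A(I, H) = -263 + 108 = -155)
a(V) = √2*√V (a(V) = √(2*V) = √2*√V)
1/(A(-375, (-1 - 9)²) + a(b)) = 1/(-155 + √2*√(-800/9)) = 1/(-155 + √2*(20*I*√2/3)) = 1/(-155 + 40*I/3) = 9*(-155 - 40*I/3)/217825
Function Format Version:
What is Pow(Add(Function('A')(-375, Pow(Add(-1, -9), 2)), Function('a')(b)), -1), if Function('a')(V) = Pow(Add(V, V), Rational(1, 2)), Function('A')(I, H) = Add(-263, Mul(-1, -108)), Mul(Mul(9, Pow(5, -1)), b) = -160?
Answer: Add(Rational(-279, 43565), Mul(Rational(-24, 43565), I)) ≈ Add(-0.0064042, Mul(-0.00055090, I))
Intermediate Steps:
b = Rational(-800, 9) (b = Mul(Rational(5, 9), -160) = Rational(-800, 9) ≈ -88.889)
Function('A')(I, H) = -155 (Function('A')(I, H) = Add(-263, 108) = -155)
Function('a')(V) = Mul(Pow(2, Rational(1, 2)), Pow(V, Rational(1, 2))) (Function('a')(V) = Pow(Mul(2, V), Rational(1, 2)) = Mul(Pow(2, Rational(1, 2)), Pow(V, Rational(1, 2))))
Pow(Add(Function('A')(-375, Pow(Add(-1, -9), 2)), Function('a')(b)), -1) = Pow(Add(-155, Mul(Pow(2, Rational(1, 2)), Pow(Rational(-800, 9), Rational(1, 2)))), -1) = Pow(Add(-155, Mul(Pow(2, Rational(1, 2)), Mul(Rational(20, 3), I, Pow(2, Rational(1, 2))))), -1) = Pow(Add(-155, Mul(Rational(40, 3), I)), -1) = Mul(Rational(9, 217825), Add(-155, Mul(Rational(-40, 3), I)))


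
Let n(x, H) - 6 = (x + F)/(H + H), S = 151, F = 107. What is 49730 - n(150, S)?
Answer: 15016391/302 ≈ 49723.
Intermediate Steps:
n(x, H) = 6 + (107 + x)/(2*H) (n(x, H) = 6 + (x + 107)/(H + H) = 6 + (107 + x)/((2*H)) = 6 + (107 + x)*(1/(2*H)) = 6 + (107 + x)/(2*H))
49730 - n(150, S) = 49730 - (107 + 150 + 12*151)/(2*151) = 49730 - (107 + 150 + 1812)/(2*151) = 49730 - 2069/(2*151) = 49730 - 1*2069/302 = 49730 - 2069/302 = 15016391/302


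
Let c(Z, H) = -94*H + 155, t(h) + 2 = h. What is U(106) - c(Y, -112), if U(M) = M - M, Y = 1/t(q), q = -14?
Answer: -10683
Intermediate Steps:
t(h) = -2 + h
Y = -1/16 (Y = 1/(-2 - 14) = 1/(-16) = -1/16 ≈ -0.062500)
c(Z, H) = 155 - 94*H
U(M) = 0
U(106) - c(Y, -112) = 0 - (155 - 94*(-112)) = 0 - (155 + 10528) = 0 - 1*10683 = 0 - 10683 = -10683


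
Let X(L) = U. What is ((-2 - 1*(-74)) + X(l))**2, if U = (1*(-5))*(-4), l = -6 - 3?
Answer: 8464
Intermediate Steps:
l = -9
U = 20 (U = -5*(-4) = 20)
X(L) = 20
((-2 - 1*(-74)) + X(l))**2 = ((-2 - 1*(-74)) + 20)**2 = ((-2 + 74) + 20)**2 = (72 + 20)**2 = 92**2 = 8464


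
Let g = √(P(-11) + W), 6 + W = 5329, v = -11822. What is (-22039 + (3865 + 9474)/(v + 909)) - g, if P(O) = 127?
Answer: -240524946/10913 - 5*√218 ≈ -22114.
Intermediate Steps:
W = 5323 (W = -6 + 5329 = 5323)
g = 5*√218 (g = √(127 + 5323) = √5450 = 5*√218 ≈ 73.824)
(-22039 + (3865 + 9474)/(v + 909)) - g = (-22039 + (3865 + 9474)/(-11822 + 909)) - 5*√218 = (-22039 + 13339/(-10913)) - 5*√218 = (-22039 + 13339*(-1/10913)) - 5*√218 = (-22039 - 13339/10913) - 5*√218 = -240524946/10913 - 5*√218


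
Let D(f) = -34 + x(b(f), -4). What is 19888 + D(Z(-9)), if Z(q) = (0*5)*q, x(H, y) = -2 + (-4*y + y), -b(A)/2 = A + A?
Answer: 19864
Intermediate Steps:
b(A) = -4*A (b(A) = -2*(A + A) = -4*A)
x(H, y) = -2 - 3*y
Z(q) = 0 (Z(q) = 0*q = 0)
D(f) = -24 (D(f) = -34 + (-2 - 3*(-4)) = -34 + (-2 + 12) = -34 + 10 = -24)
19888 + D(Z(-9)) = 19888 - 24 = 19864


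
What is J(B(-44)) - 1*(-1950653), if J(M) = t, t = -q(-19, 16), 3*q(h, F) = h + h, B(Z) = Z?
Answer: 5851997/3 ≈ 1.9507e+6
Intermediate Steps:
q(h, F) = 2*h/3 (q(h, F) = (h + h)/3 = (2*h)/3 = 2*h/3)
t = 38/3 (t = -2*(-19)/3 = -1*(-38/3) = 38/3 ≈ 12.667)
J(M) = 38/3
J(B(-44)) - 1*(-1950653) = 38/3 - 1*(-1950653) = 38/3 + 1950653 = 5851997/3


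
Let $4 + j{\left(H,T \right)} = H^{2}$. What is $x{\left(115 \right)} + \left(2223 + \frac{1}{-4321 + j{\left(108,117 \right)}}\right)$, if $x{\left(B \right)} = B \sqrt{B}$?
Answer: $\frac{16314598}{7339} + 115 \sqrt{115} \approx 3456.2$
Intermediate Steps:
$x{\left(B \right)} = B^{\frac{3}{2}}$
$j{\left(H,T \right)} = -4 + H^{2}$
$x{\left(115 \right)} + \left(2223 + \frac{1}{-4321 + j{\left(108,117 \right)}}\right) = 115^{\frac{3}{2}} + \left(2223 + \frac{1}{-4321 - \left(4 - 108^{2}\right)}\right) = 115 \sqrt{115} + \left(2223 + \frac{1}{-4321 + \left(-4 + 11664\right)}\right) = 115 \sqrt{115} + \left(2223 + \frac{1}{-4321 + 11660}\right) = 115 \sqrt{115} + \left(2223 + \frac{1}{7339}\right) = 115 \sqrt{115} + \frac{16314598}{7339} = \frac{16314598}{7339} + 115 \sqrt{115}$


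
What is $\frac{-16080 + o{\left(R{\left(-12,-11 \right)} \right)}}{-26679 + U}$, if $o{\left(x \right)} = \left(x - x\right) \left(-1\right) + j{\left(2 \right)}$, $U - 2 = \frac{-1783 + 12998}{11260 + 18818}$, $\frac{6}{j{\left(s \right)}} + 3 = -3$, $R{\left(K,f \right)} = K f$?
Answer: $\frac{37206486}{61721507} \approx 0.60281$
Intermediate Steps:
$j{\left(s \right)} = -1$ ($j{\left(s \right)} = \frac{6}{-3 - 3} = \frac{6}{-6} = 6 \left(- \frac{1}{6}\right) = -1$)
$U = \frac{71371}{30078}$ ($U = 2 + \frac{-1783 + 12998}{11260 + 18818} = 2 + \frac{11215}{30078} = \frac{71371}{30078} \approx 2.3729$)
$o{\left(x \right)} = -1$ ($o{\left(x \right)} = \left(x - x\right) \left(-1\right) - 1 = 0 \left(-1\right) - 1 = 0 - 1 = -1$)
$\frac{-16080 + o{\left(R{\left(-12,-11 \right)} \right)}}{-26679 + U} = \frac{-16080 - 1}{-26679 + \frac{71371}{30078}} = - \frac{16081}{- \frac{802379591}{30078}} = \left(-16081\right) \left(- \frac{30078}{802379591}\right) = \frac{37206486}{61721507}$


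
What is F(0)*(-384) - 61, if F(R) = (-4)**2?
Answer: -6205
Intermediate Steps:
F(R) = 16
F(0)*(-384) - 61 = 16*(-384) - 61 = -6144 - 61 = -6205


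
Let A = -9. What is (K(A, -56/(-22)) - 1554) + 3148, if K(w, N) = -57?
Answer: 1537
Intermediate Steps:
(K(A, -56/(-22)) - 1554) + 3148 = (-57 - 1554) + 3148 = -1611 + 3148 = 1537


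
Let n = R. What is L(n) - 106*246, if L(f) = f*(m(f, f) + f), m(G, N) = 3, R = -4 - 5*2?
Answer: -25922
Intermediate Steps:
R = -14 (R = -4 - 10 = -14)
n = -14
L(f) = f*(3 + f)
L(n) - 106*246 = -14*(3 - 14) - 106*246 = -14*(-11) - 26076 = 154 - 26076 = -25922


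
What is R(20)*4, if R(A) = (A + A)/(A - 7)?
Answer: 160/13 ≈ 12.308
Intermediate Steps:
R(A) = 2*A/(-7 + A) (R(A) = (2*A)/(-7 + A) = 2*A/(-7 + A))
R(20)*4 = (2*20/(-7 + 20))*4 = (2*20/13)*4 = (2*20*(1/13))*4 = (40/13)*4 = 160/13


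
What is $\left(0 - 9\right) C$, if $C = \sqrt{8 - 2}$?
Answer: $- 9 \sqrt{6} \approx -22.045$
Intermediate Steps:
$C = \sqrt{6} \approx 2.4495$
$\left(0 - 9\right) C = \left(0 - 9\right) \sqrt{6} = - 9 \sqrt{6}$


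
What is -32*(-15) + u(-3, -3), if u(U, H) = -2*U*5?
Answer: 510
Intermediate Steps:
u(U, H) = -10*U
-32*(-15) + u(-3, -3) = -32*(-15) - 10*(-3) = 480 + 30 = 510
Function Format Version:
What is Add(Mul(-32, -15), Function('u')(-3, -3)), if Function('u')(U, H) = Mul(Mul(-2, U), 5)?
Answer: 510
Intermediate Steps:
Function('u')(U, H) = Mul(-10, U)
Add(Mul(-32, -15), Function('u')(-3, -3)) = Add(Mul(-32, -15), Mul(-10, -3)) = Add(480, 30) = 510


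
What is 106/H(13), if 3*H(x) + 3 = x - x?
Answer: -106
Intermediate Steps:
H(x) = -1 (H(x) = -1 + (x - x)/3 = -1 + (⅓)*0 = -1 + 0 = -1)
106/H(13) = 106/(-1) = 106*(-1) = -106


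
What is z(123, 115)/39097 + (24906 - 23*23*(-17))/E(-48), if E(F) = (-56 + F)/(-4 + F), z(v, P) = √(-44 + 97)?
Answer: 33899/2 + √53/39097 ≈ 16950.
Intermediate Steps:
z(v, P) = √53
E(F) = (-56 + F)/(-4 + F)
z(123, 115)/39097 + (24906 - 23*23*(-17))/E(-48) = √53/39097 + (24906 - 23*23*(-17))/(((-56 - 48)/(-4 - 48))) = √53*(1/39097) + (24906 - 529*(-17))/((-104/(-52))) = √53/39097 + (24906 - 1*(-8993))/((-1/52*(-104))) = √53/39097 + (24906 + 8993)/2 = √53/39097 + 33899*(½) = √53/39097 + 33899/2 = 33899/2 + √53/39097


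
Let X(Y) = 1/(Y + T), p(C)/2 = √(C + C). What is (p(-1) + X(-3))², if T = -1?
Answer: -127/16 - I*√2 ≈ -7.9375 - 1.4142*I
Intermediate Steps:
p(C) = 2*√2*√C (p(C) = 2*√(C + C) = 2*√(2*C) = 2*(√2*√C) = 2*√2*√C)
X(Y) = 1/(-1 + Y) (X(Y) = 1/(Y - 1) = 1/(-1 + Y))
(p(-1) + X(-3))² = (2*√2*√(-1) + 1/(-1 - 3))² = (2*√2*I + 1/(-4))² = (2*I*√2 - ¼)² = (-¼ + 2*I*√2)²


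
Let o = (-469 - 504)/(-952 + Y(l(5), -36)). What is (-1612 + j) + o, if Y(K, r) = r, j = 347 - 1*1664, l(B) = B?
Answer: -2892879/988 ≈ -2928.0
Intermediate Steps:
j = -1317 (j = 347 - 1664 = -1317)
o = 973/988 (o = (-469 - 504)/(-952 - 36) = -973/(-988) = -973*(-1/988) = 973/988 ≈ 0.98482)
(-1612 + j) + o = (-1612 - 1317) + 973/988 = -2929 + 973/988 = -2892879/988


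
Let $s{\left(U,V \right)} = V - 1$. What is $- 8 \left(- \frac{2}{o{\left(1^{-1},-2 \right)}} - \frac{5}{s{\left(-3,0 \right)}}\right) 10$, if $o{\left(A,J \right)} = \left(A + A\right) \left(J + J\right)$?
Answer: $-420$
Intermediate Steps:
$o{\left(A,J \right)} = 4 A J$ ($o{\left(A,J \right)} = 2 A 2 J = 4 A J$)
$s{\left(U,V \right)} = -1 + V$
$- 8 \left(- \frac{2}{o{\left(1^{-1},-2 \right)}} - \frac{5}{s{\left(-3,0 \right)}}\right) 10 = - 8 \left(- \frac{2}{4 \cdot 1^{-1} \left(-2\right)} - \frac{5}{-1 + 0}\right) 10 = - 8 \left(- \frac{2}{4 \cdot 1 \left(-2\right)} - \frac{5}{-1}\right) 10 = - 8 \left(- \frac{2}{-8} - -5\right) 10 = - 8 \left(\left(-2\right) \left(- \frac{1}{8}\right) + 5\right) 10 = - 8 \left(\frac{1}{4} + 5\right) 10 = \left(-8\right) \frac{21}{4} \cdot 10 = \left(-42\right) 10 = -420$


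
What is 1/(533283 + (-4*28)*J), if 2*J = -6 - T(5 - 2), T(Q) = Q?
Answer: 1/533787 ≈ 1.8734e-6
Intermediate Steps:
J = -9/2 (J = (-6 - (5 - 2))/2 = (-6 - 1*3)/2 = (-6 - 3)/2 = (1/2)*(-9) = -9/2 ≈ -4.5000)
1/(533283 + (-4*28)*J) = 1/(533283 - 4*28*(-9/2)) = 1/(533283 - 112*(-9/2)) = 1/(533283 + 504) = 1/533787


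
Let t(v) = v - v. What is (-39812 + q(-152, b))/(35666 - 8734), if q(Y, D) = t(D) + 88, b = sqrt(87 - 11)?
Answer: -9931/6733 ≈ -1.4750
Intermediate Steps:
b = 2*sqrt(19) (b = sqrt(76) = 2*sqrt(19) ≈ 8.7178)
t(v) = 0
q(Y, D) = 88 (q(Y, D) = 0 + 88 = 88)
(-39812 + q(-152, b))/(35666 - 8734) = (-39812 + 88)/(35666 - 8734) = -39724/26932 = -39724*1/26932 = -9931/6733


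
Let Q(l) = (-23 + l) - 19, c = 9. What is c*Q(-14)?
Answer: -504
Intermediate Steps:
Q(l) = -42 + l
c*Q(-14) = 9*(-42 - 14) = 9*(-56) = -504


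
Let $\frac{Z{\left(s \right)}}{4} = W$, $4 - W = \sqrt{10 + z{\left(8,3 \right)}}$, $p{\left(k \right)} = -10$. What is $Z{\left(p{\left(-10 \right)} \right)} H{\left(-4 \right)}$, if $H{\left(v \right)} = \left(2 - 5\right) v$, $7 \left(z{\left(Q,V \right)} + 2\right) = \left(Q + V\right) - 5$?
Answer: $192 - \frac{48 \sqrt{434}}{7} \approx 49.147$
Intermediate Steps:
$z{\left(Q,V \right)} = - \frac{19}{7} + \frac{Q}{7} + \frac{V}{7}$ ($z{\left(Q,V \right)} = -2 + \frac{\left(Q + V\right) - 5}{7} = -2 + \frac{-5 + Q + V}{7} = -2 + \left(- \frac{5}{7} + \frac{Q}{7} + \frac{V}{7}\right) = - \frac{19}{7} + \frac{Q}{7} + \frac{V}{7}$)
$W = 4 - \frac{\sqrt{434}}{7}$ ($W = 4 - \sqrt{10 + \left(- \frac{19}{7} + \frac{1}{7} \cdot 8 + \frac{1}{7} \cdot 3\right)} = 4 - \sqrt{10 + \left(- \frac{19}{7} + \frac{8}{7} + \frac{3}{7}\right)} = 4 - \sqrt{10 - \frac{8}{7}} = 4 - \sqrt{\frac{62}{7}} = 4 - \frac{\sqrt{434}}{7} \approx 1.0239$)
$Z{\left(s \right)} = 16 - \frac{4 \sqrt{434}}{7}$ ($Z{\left(s \right)} = 4 \left(4 - \frac{\sqrt{434}}{7}\right) = 16 - \frac{4 \sqrt{434}}{7}$)
$H{\left(v \right)} = - 3 v$
$Z{\left(p{\left(-10 \right)} \right)} H{\left(-4 \right)} = \left(16 - \frac{4 \sqrt{434}}{7}\right) \left(\left(-3\right) \left(-4\right)\right) = \left(16 - \frac{4 \sqrt{434}}{7}\right) 12 = 192 - \frac{48 \sqrt{434}}{7}$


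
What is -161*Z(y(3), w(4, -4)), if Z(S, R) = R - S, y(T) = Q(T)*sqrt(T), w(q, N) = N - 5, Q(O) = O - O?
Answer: 1449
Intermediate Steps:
Q(O) = 0
w(q, N) = -5 + N
y(T) = 0 (y(T) = 0*sqrt(T) = 0)
-161*Z(y(3), w(4, -4)) = -161*((-5 - 4) - 1*0) = -161*(-9 + 0) = -161*(-9) = 1449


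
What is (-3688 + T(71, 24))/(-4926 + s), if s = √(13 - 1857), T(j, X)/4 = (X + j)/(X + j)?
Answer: 2268423/3033415 + 921*I*√461/3033415 ≈ 0.74781 + 0.006519*I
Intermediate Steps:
T(j, X) = 4 (T(j, X) = 4*((X + j)/(X + j)) = 4*1 = 4)
s = 2*I*√461 (s = √(-1844) = 2*I*√461 ≈ 42.942*I)
(-3688 + T(71, 24))/(-4926 + s) = (-3688 + 4)/(-4926 + 2*I*√461) = -3684/(-4926 + 2*I*√461)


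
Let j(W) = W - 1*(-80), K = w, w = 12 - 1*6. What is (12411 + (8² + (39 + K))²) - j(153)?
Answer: 24059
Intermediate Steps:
w = 6 (w = 12 - 6 = 6)
K = 6
j(W) = 80 + W (j(W) = W + 80 = 80 + W)
(12411 + (8² + (39 + K))²) - j(153) = (12411 + (8² + (39 + 6))²) - (80 + 153) = (12411 + (64 + 45)²) - 1*233 = (12411 + 109²) - 233 = (12411 + 11881) - 233 = 24292 - 233 = 24059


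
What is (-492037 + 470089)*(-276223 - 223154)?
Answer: 10960326396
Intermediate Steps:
(-492037 + 470089)*(-276223 - 223154) = -21948*(-499377) = 10960326396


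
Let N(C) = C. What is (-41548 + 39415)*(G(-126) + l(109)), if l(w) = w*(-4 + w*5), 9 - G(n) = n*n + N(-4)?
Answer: -91945098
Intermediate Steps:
G(n) = 13 - n² (G(n) = 9 - (n*n - 4) = 9 - (n² - 4) = 9 - (-4 + n²) = 9 + (4 - n²) = 13 - n²)
l(w) = w*(-4 + 5*w)
(-41548 + 39415)*(G(-126) + l(109)) = (-41548 + 39415)*((13 - 1*(-126)²) + 109*(-4 + 5*109)) = -2133*((13 - 1*15876) + 109*(-4 + 545)) = -2133*((13 - 15876) + 109*541) = -2133*(-15863 + 58969) = -2133*43106 = -91945098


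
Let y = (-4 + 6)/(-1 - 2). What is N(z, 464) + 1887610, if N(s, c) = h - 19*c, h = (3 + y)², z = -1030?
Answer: 16909195/9 ≈ 1.8788e+6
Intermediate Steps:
y = -⅔ (y = 2/(-3) = 2*(-⅓) = -⅔ ≈ -0.66667)
h = 49/9 (h = (3 - ⅔)² = (7/3)² = 49/9 ≈ 5.4444)
N(s, c) = 49/9 - 19*c
N(z, 464) + 1887610 = (49/9 - 19*464) + 1887610 = (49/9 - 8816) + 1887610 = -79295/9 + 1887610 = 16909195/9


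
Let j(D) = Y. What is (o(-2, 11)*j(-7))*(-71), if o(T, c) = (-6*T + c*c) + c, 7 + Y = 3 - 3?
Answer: 71568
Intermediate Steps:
Y = -7 (Y = -7 + (3 - 3) = -7 + 0 = -7)
j(D) = -7
o(T, c) = c + c² - 6*T (o(T, c) = (-6*T + c²) + c = (c² - 6*T) + c = c + c² - 6*T)
(o(-2, 11)*j(-7))*(-71) = ((11 + 11² - 6*(-2))*(-7))*(-71) = ((11 + 121 + 12)*(-7))*(-71) = (144*(-7))*(-71) = -1008*(-71) = 71568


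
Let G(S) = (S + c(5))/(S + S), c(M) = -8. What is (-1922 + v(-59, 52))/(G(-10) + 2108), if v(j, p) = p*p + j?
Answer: 7230/21089 ≈ 0.34283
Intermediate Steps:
v(j, p) = j + p**2 (v(j, p) = p**2 + j = j + p**2)
G(S) = (-8 + S)/(2*S) (G(S) = (S - 8)/(S + S) = (-8 + S)/((2*S)) = (-8 + S)*(1/(2*S)) = (-8 + S)/(2*S))
(-1922 + v(-59, 52))/(G(-10) + 2108) = (-1922 + (-59 + 52**2))/((1/2)*(-8 - 10)/(-10) + 2108) = (-1922 + (-59 + 2704))/((1/2)*(-1/10)*(-18) + 2108) = (-1922 + 2645)/(9/10 + 2108) = 723/(21089/10) = 723*(10/21089) = 7230/21089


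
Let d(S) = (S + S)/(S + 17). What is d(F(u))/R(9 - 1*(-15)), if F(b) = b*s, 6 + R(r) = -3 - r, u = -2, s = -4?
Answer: -16/825 ≈ -0.019394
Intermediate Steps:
R(r) = -9 - r (R(r) = -6 + (-3 - r) = -9 - r)
F(b) = -4*b (F(b) = b*(-4) = -4*b)
d(S) = 2*S/(17 + S) (d(S) = (2*S)/(17 + S) = 2*S/(17 + S))
d(F(u))/R(9 - 1*(-15)) = (2*(-4*(-2))/(17 - 4*(-2)))/(-9 - (9 - 1*(-15))) = (2*8/(17 + 8))/(-9 - (9 + 15)) = (2*8/25)/(-9 - 1*24) = (2*8*(1/25))/(-9 - 24) = (16/25)/(-33) = (16/25)*(-1/33) = -16/825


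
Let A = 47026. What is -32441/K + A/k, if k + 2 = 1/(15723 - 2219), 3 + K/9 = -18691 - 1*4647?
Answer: -133401153404089/5673333483 ≈ -23514.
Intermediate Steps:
K = -210069 (K = -27 + 9*(-18691 - 1*4647) = -27 + 9*(-18691 - 4647) = -27 + 9*(-23338) = -27 - 210042 = -210069)
k = -27007/13504 (k = -2 + 1/(15723 - 2219) = -2 + 1/13504 = -27007/13504 ≈ -1.9999)
-32441/K + A/k = -32441/(-210069) + 47026/(-27007/13504) = -32441*(-1/210069) + 47026*(-13504/27007) = 32441/210069 - 635039104/27007 = -133401153404089/5673333483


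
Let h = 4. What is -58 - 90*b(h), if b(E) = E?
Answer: -418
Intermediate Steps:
-58 - 90*b(h) = -58 - 90*4 = -58 - 360 = -418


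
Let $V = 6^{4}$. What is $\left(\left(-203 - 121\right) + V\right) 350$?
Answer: $340200$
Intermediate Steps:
$V = 1296$
$\left(\left(-203 - 121\right) + V\right) 350 = \left(\left(-203 - 121\right) + 1296\right) 350 = \left(-324 + 1296\right) 350 = 972 \cdot 350 = 340200$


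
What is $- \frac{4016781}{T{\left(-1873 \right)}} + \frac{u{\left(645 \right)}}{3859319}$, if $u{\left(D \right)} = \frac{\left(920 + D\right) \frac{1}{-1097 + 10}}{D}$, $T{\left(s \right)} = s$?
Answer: $\frac{2173742447247640748}{1013602584680601} \approx 2144.6$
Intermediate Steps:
$u{\left(D \right)} = \frac{- \frac{920}{1087} - \frac{D}{1087}}{D}$ ($u{\left(D \right)} = \frac{\left(920 + D\right) \frac{1}{-1087}}{D} = \frac{\left(920 + D\right) \left(- \frac{1}{1087}\right)}{D} = \frac{- \frac{920}{1087} - \frac{D}{1087}}{D}$)
$- \frac{4016781}{T{\left(-1873 \right)}} + \frac{u{\left(645 \right)}}{3859319} = - \frac{4016781}{-1873} + \frac{\frac{1}{1087} \cdot \frac{1}{645} \left(-920 - 645\right)}{3859319} = \left(-4016781\right) \left(- \frac{1}{1873}\right) + \frac{1}{1087} \cdot \frac{1}{645} \left(-920 - 645\right) \frac{1}{3859319} = \frac{4016781}{1873} + \frac{1}{1087} \cdot \frac{1}{645} \left(-1565\right) \frac{1}{3859319} = \frac{4016781}{1873} - \frac{313}{541165288137} = \frac{2173742447247640748}{1013602584680601}$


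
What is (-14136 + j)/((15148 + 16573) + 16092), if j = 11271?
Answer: -2865/47813 ≈ -0.059921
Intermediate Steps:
(-14136 + j)/((15148 + 16573) + 16092) = (-14136 + 11271)/((15148 + 16573) + 16092) = -2865/(31721 + 16092) = -2865/47813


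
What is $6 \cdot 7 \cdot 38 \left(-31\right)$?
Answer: $-49476$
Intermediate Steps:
$6 \cdot 7 \cdot 38 \left(-31\right) = 42 \cdot 38 \left(-31\right) = 1596 \left(-31\right) = -49476$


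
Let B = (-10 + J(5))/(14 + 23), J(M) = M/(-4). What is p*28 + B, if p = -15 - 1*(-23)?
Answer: 33107/148 ≈ 223.70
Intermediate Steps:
J(M) = -M/4 (J(M) = M*(-¼) = -M/4)
p = 8 (p = -15 + 23 = 8)
B = -45/148 (B = (-10 - ¼*5)/(14 + 23) = (-10 - 5/4)/37 = -45/4*1/37 = -45/148 ≈ -0.30405)
p*28 + B = 8*28 - 45/148 = 224 - 45/148 = 33107/148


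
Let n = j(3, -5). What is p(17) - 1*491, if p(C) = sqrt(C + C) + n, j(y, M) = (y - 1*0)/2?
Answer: -979/2 + sqrt(34) ≈ -483.67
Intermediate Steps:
j(y, M) = y/2 (j(y, M) = (y + 0)*(1/2) = y*(1/2) = y/2)
n = 3/2 (n = (1/2)*3 = 3/2 ≈ 1.5000)
p(C) = 3/2 + sqrt(2)*sqrt(C) (p(C) = sqrt(C + C) + 3/2 = sqrt(2*C) + 3/2 = sqrt(2)*sqrt(C) + 3/2 = 3/2 + sqrt(2)*sqrt(C))
p(17) - 1*491 = (3/2 + sqrt(2)*sqrt(17)) - 1*491 = (3/2 + sqrt(34)) - 491 = -979/2 + sqrt(34)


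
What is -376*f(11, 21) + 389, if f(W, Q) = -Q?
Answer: 8285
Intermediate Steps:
-376*f(11, 21) + 389 = -(-376)*21 + 389 = -376*(-21) + 389 = 7896 + 389 = 8285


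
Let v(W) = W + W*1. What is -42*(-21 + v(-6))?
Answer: 1386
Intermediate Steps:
v(W) = 2*W (v(W) = W + W = 2*W)
-42*(-21 + v(-6)) = -42*(-21 + 2*(-6)) = -42*(-21 - 12) = -42*(-33) = 1386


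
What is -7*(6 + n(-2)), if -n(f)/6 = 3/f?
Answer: -105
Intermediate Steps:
n(f) = -18/f
-7*(6 + n(-2)) = -7*(6 - 18/(-2)) = -7*(6 - 18*(-½)) = -7*(6 + 9) = -7*15 = -105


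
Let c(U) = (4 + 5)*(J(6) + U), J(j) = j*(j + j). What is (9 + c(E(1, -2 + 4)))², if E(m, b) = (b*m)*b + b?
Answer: 505521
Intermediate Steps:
J(j) = 2*j² (J(j) = j*(2*j) = 2*j²)
E(m, b) = b + m*b² (E(m, b) = m*b² + b = b + m*b²)
c(U) = 648 + 9*U (c(U) = (4 + 5)*(2*6² + U) = 9*(2*36 + U) = 9*(72 + U) = 648 + 9*U)
(9 + c(E(1, -2 + 4)))² = (9 + (648 + 9*((-2 + 4)*(1 + (-2 + 4)*1))))² = (9 + (648 + 9*(2*(1 + 2*1))))² = (9 + (648 + 9*(2*(1 + 2))))² = (9 + (648 + 9*(2*3)))² = (9 + (648 + 9*6))² = (9 + (648 + 54))² = (9 + 702)² = 711² = 505521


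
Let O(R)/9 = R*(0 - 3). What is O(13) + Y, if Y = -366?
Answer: -717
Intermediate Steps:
O(R) = -27*R (O(R) = 9*(R*(0 - 3)) = 9*(R*(-3)) = 9*(-3*R) = -27*R)
O(13) + Y = -27*13 - 366 = -351 - 366 = -717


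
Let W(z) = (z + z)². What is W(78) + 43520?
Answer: 67856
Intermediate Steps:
W(z) = 4*z² (W(z) = (2*z)² = 4*z²)
W(78) + 43520 = 4*78² + 43520 = 4*6084 + 43520 = 24336 + 43520 = 67856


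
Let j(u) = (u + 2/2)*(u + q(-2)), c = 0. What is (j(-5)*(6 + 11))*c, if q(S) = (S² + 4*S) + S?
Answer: 0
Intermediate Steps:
q(S) = S² + 5*S
j(u) = (1 + u)*(-6 + u) (j(u) = (u + 2/2)*(u - 2*(5 - 2)) = (u + 2*(½))*(u - 2*3) = (u + 1)*(u - 6) = (1 + u)*(-6 + u))
(j(-5)*(6 + 11))*c = ((-6 + (-5)² - 5*(-5))*(6 + 11))*0 = ((-6 + 25 + 25)*17)*0 = (44*17)*0 = 748*0 = 0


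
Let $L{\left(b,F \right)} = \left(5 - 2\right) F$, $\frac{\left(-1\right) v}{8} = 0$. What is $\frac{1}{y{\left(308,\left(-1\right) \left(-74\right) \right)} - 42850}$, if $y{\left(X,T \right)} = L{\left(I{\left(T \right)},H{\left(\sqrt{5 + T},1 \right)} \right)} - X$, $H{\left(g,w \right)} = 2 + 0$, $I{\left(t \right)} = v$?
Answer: $- \frac{1}{43152} \approx -2.3174 \cdot 10^{-5}$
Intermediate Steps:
$v = 0$ ($v = \left(-8\right) 0 = 0$)
$I{\left(t \right)} = 0$
$H{\left(g,w \right)} = 2$
$L{\left(b,F \right)} = 3 F$
$y{\left(X,T \right)} = 6 - X$ ($y{\left(X,T \right)} = 3 \cdot 2 - X = 6 - X$)
$\frac{1}{y{\left(308,\left(-1\right) \left(-74\right) \right)} - 42850} = \frac{1}{\left(6 - 308\right) - 42850} = \frac{1}{-302 - 42850} = \frac{1}{-43152} = - \frac{1}{43152}$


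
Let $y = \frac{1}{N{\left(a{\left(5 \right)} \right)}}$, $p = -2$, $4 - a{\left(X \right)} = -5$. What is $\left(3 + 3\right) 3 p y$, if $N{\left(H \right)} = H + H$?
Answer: $-2$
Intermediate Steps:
$a{\left(X \right)} = 9$ ($a{\left(X \right)} = 4 - -5 = 4 + 5 = 9$)
$N{\left(H \right)} = 2 H$
$y = \frac{1}{18}$ ($y = \frac{1}{2 \cdot 9} = \frac{1}{18} \approx 0.055556$)
$\left(3 + 3\right) 3 p y = \left(3 + 3\right) 3 \left(-2\right) \frac{1}{18} = 6 \cdot 3 \left(-2\right) \frac{1}{18} = 18 \left(-2\right) \frac{1}{18} = \left(-36\right) \frac{1}{18} = -2$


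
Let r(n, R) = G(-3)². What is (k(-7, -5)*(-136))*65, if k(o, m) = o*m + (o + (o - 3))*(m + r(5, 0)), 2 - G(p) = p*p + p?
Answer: 1343680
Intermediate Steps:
G(p) = 2 - p - p² (G(p) = 2 - (p*p + p) = 2 - (p² + p) = 2 - (p + p²) = 2 + (-p - p²) = 2 - p - p²)
r(n, R) = 16 (r(n, R) = (2 - 1*(-3) - 1*(-3)²)² = (2 + 3 - 1*9)² = (2 + 3 - 9)² = (-4)² = 16)
k(o, m) = m*o + (-3 + 2*o)*(16 + m) (k(o, m) = o*m + (o + (o - 3))*(m + 16) = m*o + (o + (-3 + o))*(16 + m) = m*o + (-3 + 2*o)*(16 + m))
(k(-7, -5)*(-136))*65 = ((-48 - 3*(-5) + 32*(-7) + 3*(-5)*(-7))*(-136))*65 = ((-48 + 15 - 224 + 105)*(-136))*65 = -152*(-136)*65 = 20672*65 = 1343680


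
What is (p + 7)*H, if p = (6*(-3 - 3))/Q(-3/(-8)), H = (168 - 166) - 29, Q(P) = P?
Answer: 2403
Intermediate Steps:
H = -27 (H = 2 - 29 = -27)
p = -96 (p = (6*(-3 - 3))/((-3/(-8))) = (6*(-6))/((-3*(-⅛))) = -36/3/8 = -36*8/3 = -96)
(p + 7)*H = (-96 + 7)*(-27) = -89*(-27) = 2403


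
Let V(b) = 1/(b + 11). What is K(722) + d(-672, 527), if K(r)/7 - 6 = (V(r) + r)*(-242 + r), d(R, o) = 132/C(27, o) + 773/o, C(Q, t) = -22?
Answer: 937127306525/386291 ≈ 2.4260e+6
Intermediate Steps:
V(b) = 1/(11 + b)
d(R, o) = -6 + 773/o (d(R, o) = 132/(-22) + 773/o = 132*(-1/22) + 773/o = -6 + 773/o)
K(r) = 42 + 7*(-242 + r)*(r + 1/(11 + r)) (K(r) = 42 + 7*((1/(11 + r) + r)*(-242 + r)) = 42 + 7*((r + 1/(11 + r))*(-242 + r)) = 42 + 7*((-242 + r)*(r + 1/(11 + r))) = 42 + 7*(-242 + r)*(r + 1/(11 + r)))
K(722) + d(-672, 527) = 7*(-176 + 722**3 - 2655*722 - 231*722**2)/(11 + 722) + (-6 + 773/527) = 7*(-176 + 376367048 - 1916910 - 231*521284)/733 + (-6 + 773*(1/527)) = 7*(1/733)*(-176 + 376367048 - 1916910 - 120416604) + (-6 + 773/527) = 7*(1/733)*254033358 - 2389/527 = 1778233506/733 - 2389/527 = 937127306525/386291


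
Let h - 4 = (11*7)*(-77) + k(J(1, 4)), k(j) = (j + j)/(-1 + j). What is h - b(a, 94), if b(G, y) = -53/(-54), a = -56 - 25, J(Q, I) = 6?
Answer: -1599367/270 ≈ -5923.6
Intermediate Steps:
k(j) = 2*j/(-1 + j) (k(j) = (2*j)/(-1 + j) = 2*j/(-1 + j))
a = -81
b(G, y) = 53/54 (b(G, y) = -53*(-1/54) = 53/54)
h = -29613/5 (h = 4 + ((11*7)*(-77) + 2*6/(-1 + 6)) = 4 + (77*(-77) + 2*6/5) = 4 + (-5929 + 2*6*(1/5)) = 4 + (-5929 + 12/5) = 4 - 29633/5 = -29613/5 ≈ -5922.6)
h - b(a, 94) = -29613/5 - 1*53/54 = -29613/5 - 53/54 = -1599367/270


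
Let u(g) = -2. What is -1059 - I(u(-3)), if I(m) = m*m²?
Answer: -1051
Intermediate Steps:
I(m) = m³
-1059 - I(u(-3)) = -1059 - 1*(-2)³ = -1059 - 1*(-8) = -1059 + 8 = -1051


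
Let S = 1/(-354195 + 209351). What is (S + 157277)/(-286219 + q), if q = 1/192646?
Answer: -2194298602973201/3993272709045606 ≈ -0.54950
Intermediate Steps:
q = 1/192646 ≈ 5.1909e-6
S = -1/144844 (S = 1/(-144844) = -1/144844 ≈ -6.9040e-6)
(S + 157277)/(-286219 + q) = (-1/144844 + 157277)/(-286219 + 1/192646) = 22780629787/(144844*(-55138945473/192646)) = (22780629787/144844)*(-192646/55138945473) = -2194298602973201/3993272709045606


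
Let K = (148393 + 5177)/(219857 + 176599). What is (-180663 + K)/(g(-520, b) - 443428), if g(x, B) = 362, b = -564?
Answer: 11937462793/29276029016 ≈ 0.40776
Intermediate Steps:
K = 25595/66076 (K = 153570/396456 = 153570*(1/396456) = 25595/66076 ≈ 0.38736)
(-180663 + K)/(g(-520, b) - 443428) = (-180663 + 25595/66076)/(362 - 443428) = -11937462793/66076/(-443066) = -11937462793/66076*(-1/443066) = 11937462793/29276029016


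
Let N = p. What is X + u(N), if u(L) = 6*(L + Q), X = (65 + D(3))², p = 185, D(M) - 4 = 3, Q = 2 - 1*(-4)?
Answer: 6330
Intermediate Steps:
Q = 6 (Q = 2 + 4 = 6)
D(M) = 7 (D(M) = 4 + 3 = 7)
N = 185
X = 5184 (X = (65 + 7)² = 72² = 5184)
u(L) = 36 + 6*L (u(L) = 6*(L + 6) = 6*(6 + L) = 36 + 6*L)
X + u(N) = 5184 + (36 + 6*185) = 5184 + (36 + 1110) = 5184 + 1146 = 6330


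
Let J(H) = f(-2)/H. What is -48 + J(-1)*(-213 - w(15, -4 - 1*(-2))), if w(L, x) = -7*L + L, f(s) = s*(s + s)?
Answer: 936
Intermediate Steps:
f(s) = 2*s² (f(s) = s*(2*s) = 2*s²)
J(H) = 8/H (J(H) = (2*(-2)²)/H = (2*4)/H = 8/H)
w(L, x) = -6*L
-48 + J(-1)*(-213 - w(15, -4 - 1*(-2))) = -48 + (8/(-1))*(-213 - (-6)*15) = -48 + (8*(-1))*(-213 - 1*(-90)) = -48 - 8*(-213 + 90) = -48 - 8*(-123) = -48 + 984 = 936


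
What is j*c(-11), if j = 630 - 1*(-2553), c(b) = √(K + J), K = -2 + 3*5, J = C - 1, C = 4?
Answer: 12732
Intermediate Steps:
J = 3 (J = 4 - 1 = 3)
K = 13 (K = -2 + 15 = 13)
c(b) = 4 (c(b) = √(13 + 3) = √16 = 4)
j = 3183 (j = 630 + 2553 = 3183)
j*c(-11) = 3183*4 = 12732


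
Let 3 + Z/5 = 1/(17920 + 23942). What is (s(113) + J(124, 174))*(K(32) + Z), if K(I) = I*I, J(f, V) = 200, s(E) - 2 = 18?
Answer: 4646263930/20931 ≈ 2.2198e+5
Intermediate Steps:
s(E) = 20 (s(E) = 2 + 18 = 20)
Z = -627925/41862 (Z = -15 + 5/(17920 + 23942) = -15 + 5/41862 = -627925/41862 ≈ -15.000)
K(I) = I²
(s(113) + J(124, 174))*(K(32) + Z) = (20 + 200)*(32² - 627925/41862) = 220*(1024 - 627925/41862) = 220*(42238763/41862) = 4646263930/20931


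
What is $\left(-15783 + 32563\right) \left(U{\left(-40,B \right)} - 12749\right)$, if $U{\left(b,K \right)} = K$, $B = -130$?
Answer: $-216109620$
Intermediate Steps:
$\left(-15783 + 32563\right) \left(U{\left(-40,B \right)} - 12749\right) = \left(-15783 + 32563\right) \left(-130 - 12749\right) = 16780 \left(-12879\right) = -216109620$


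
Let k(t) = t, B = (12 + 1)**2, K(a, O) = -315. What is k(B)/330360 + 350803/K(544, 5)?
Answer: -7726081723/6937560 ≈ -1113.7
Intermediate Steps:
B = 169 (B = 13**2 = 169)
k(B)/330360 + 350803/K(544, 5) = 169/330360 + 350803/(-315) = 169*(1/330360) + 350803*(-1/315) = 169/330360 - 350803/315 = -7726081723/6937560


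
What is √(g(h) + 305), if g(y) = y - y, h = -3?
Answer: √305 ≈ 17.464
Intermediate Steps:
g(y) = 0
√(g(h) + 305) = √(0 + 305) = √305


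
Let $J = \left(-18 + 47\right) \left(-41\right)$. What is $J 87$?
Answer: $-103443$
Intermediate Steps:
$J = -1189$ ($J = 29 \left(-41\right) = -1189$)
$J 87 = \left(-1189\right) 87 = -103443$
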